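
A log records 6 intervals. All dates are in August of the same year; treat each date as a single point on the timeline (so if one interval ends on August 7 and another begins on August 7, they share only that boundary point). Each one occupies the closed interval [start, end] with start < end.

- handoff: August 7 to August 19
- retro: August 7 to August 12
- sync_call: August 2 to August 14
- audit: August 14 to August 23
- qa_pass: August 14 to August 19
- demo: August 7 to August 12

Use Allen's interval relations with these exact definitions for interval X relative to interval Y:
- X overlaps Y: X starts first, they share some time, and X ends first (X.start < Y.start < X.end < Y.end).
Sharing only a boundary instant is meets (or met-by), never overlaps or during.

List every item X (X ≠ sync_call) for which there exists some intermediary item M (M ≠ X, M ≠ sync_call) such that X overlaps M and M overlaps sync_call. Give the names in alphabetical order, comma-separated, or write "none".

Target sync_call = [August 2, August 14].
Intermediaries M with M overlaps sync_call: none.
Union: none.

none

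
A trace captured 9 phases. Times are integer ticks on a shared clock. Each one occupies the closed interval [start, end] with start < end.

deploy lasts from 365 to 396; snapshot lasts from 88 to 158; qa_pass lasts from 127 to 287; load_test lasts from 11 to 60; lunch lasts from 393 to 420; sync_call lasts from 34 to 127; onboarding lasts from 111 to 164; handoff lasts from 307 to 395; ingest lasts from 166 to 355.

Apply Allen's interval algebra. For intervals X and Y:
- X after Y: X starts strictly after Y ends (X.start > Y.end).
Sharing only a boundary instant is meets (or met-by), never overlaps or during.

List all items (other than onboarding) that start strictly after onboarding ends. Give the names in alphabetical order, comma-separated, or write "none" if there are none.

Target onboarding = [111, 164].
deploy [365, 396] → after → yes.
handoff [307, 395] → after → yes.
ingest [166, 355] → after → yes.
load_test [11, 60] → before → no.
lunch [393, 420] → after → yes.
qa_pass [127, 287] → overlapped-by → no.
snapshot [88, 158] → overlaps → no.
sync_call [34, 127] → overlaps → no.
Result: deploy, handoff, ingest, lunch.

deploy, handoff, ingest, lunch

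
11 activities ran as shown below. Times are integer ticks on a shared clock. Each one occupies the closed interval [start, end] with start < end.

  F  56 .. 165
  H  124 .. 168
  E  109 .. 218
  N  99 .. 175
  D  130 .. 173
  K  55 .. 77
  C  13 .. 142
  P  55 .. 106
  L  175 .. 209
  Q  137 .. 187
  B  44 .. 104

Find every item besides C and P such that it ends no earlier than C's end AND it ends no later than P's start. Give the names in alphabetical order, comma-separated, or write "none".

Conditions: its end is no earlier than C's end (X.end >= 142) AND its end is no later than P's start (X.end <= 55).
B: end 104 >= 142? ✗; end 104 <= 55? ✗ → no.
D: end 173 >= 142? ✓; end 173 <= 55? ✗ → no.
E: end 218 >= 142? ✓; end 218 <= 55? ✗ → no.
F: end 165 >= 142? ✓; end 165 <= 55? ✗ → no.
H: end 168 >= 142? ✓; end 168 <= 55? ✗ → no.
K: end 77 >= 142? ✗; end 77 <= 55? ✗ → no.
L: end 209 >= 142? ✓; end 209 <= 55? ✗ → no.
N: end 175 >= 142? ✓; end 175 <= 55? ✗ → no.
Q: end 187 >= 142? ✓; end 187 <= 55? ✗ → no.
Result: none.

none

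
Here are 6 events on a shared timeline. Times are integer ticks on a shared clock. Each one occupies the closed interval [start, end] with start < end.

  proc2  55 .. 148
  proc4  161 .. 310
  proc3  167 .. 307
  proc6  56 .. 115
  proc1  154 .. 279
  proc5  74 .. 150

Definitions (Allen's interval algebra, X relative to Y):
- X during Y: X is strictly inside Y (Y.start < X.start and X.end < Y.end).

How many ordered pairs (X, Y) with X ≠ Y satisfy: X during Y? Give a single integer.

2

Checking all 30 ordered pairs for relation 'during'; matching pairs in alphabetical order:
(proc3, proc4): proc3 during proc4 ✓
(proc6, proc2): proc6 during proc2 ✓
Count: 2.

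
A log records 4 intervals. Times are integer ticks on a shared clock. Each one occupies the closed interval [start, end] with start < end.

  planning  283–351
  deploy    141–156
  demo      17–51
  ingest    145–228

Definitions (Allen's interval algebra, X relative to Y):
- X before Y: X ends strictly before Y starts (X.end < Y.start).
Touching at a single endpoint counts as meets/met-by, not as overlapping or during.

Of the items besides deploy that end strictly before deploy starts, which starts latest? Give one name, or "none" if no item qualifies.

demo

Target deploy = [141, 156].
demo [17, 51] → before → candidate.
ingest [145, 228] → overlapped-by → excluded.
planning [283, 351] → after → excluded.
Among candidates, latest start is 17 → demo.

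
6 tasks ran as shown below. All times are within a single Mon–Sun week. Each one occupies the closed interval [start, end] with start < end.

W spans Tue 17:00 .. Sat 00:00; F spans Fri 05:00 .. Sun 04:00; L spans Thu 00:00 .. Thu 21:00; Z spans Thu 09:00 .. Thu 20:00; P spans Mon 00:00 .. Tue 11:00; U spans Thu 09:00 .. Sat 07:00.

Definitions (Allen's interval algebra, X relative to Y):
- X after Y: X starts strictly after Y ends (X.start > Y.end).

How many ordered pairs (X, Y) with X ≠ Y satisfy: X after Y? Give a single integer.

Checking all 30 ordered pairs for relation 'after'; matching pairs in alphabetical order:
(F, L): F after L ✓
(F, P): F after P ✓
(F, Z): F after Z ✓
(L, P): L after P ✓
(U, P): U after P ✓
(W, P): W after P ✓
(Z, P): Z after P ✓
Count: 7.

7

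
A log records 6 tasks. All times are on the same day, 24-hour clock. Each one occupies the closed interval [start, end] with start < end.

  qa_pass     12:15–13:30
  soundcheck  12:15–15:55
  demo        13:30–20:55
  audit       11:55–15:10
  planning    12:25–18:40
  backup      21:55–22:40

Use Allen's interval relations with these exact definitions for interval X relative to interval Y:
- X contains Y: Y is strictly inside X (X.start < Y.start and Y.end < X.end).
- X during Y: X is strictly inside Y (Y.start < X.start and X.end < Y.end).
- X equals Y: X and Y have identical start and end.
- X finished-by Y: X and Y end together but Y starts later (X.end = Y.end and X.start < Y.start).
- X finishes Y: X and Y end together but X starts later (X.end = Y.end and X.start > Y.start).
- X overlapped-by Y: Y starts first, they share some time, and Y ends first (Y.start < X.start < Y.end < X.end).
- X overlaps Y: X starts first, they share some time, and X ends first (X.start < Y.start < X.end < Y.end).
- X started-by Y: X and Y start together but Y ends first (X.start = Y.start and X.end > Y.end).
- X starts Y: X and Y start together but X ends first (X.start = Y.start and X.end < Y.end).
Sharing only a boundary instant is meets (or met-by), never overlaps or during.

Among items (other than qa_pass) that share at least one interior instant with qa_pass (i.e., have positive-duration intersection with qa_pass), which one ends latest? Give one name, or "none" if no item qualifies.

planning

Target qa_pass = [12:15, 13:30].
audit [11:55, 15:10] → contains → candidate.
backup [21:55, 22:40] → after → excluded.
demo [13:30, 20:55] → met-by → excluded.
planning [12:25, 18:40] → overlapped-by → candidate.
soundcheck [12:15, 15:55] → started-by → candidate.
Among candidates, latest end is 18:40 → planning.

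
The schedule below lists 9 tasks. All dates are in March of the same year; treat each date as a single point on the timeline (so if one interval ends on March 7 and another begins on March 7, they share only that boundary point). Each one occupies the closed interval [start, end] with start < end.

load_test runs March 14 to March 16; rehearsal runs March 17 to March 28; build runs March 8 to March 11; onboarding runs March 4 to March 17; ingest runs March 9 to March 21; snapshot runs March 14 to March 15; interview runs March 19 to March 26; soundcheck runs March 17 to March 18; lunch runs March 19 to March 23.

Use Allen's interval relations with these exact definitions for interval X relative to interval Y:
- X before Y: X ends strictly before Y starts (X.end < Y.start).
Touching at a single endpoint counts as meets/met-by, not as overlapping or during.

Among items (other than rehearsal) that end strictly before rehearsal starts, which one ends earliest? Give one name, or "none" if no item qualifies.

build

Target rehearsal = [March 17, March 28].
build [March 8, March 11] → before → candidate.
ingest [March 9, March 21] → overlaps → excluded.
interview [March 19, March 26] → during → excluded.
load_test [March 14, March 16] → before → candidate.
lunch [March 19, March 23] → during → excluded.
onboarding [March 4, March 17] → meets → excluded.
snapshot [March 14, March 15] → before → candidate.
soundcheck [March 17, March 18] → starts → excluded.
Among candidates, earliest end is March 11 → build.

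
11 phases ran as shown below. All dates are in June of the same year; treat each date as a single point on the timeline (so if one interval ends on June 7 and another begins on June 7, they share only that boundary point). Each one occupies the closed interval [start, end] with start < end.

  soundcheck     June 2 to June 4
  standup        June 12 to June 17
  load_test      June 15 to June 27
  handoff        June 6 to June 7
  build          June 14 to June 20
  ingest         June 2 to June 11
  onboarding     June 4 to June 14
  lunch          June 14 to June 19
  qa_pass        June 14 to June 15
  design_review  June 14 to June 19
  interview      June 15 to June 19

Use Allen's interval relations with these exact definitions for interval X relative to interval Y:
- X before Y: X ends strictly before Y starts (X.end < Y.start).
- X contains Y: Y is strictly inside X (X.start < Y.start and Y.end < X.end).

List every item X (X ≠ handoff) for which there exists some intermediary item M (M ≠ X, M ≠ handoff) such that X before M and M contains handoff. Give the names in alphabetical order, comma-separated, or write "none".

none

Target handoff = [June 6, June 7].
Intermediaries M with M contains handoff: ingest, onboarding.
Via ingest — items with X before ingest: none.
Via onboarding — items with X before onboarding: none.
Union: none.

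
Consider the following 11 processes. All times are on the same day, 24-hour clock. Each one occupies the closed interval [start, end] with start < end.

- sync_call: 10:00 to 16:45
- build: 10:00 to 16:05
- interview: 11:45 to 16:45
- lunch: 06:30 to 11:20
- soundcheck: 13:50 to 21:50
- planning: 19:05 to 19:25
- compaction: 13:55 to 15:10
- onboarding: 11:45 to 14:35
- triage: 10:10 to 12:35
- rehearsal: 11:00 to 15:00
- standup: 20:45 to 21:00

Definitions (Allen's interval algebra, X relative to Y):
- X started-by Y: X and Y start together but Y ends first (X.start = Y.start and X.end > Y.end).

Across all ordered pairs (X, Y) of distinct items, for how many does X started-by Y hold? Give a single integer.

Checking all 110 ordered pairs for relation 'started-by'; matching pairs in alphabetical order:
(interview, onboarding): interview started-by onboarding ✓
(sync_call, build): sync_call started-by build ✓
Count: 2.

2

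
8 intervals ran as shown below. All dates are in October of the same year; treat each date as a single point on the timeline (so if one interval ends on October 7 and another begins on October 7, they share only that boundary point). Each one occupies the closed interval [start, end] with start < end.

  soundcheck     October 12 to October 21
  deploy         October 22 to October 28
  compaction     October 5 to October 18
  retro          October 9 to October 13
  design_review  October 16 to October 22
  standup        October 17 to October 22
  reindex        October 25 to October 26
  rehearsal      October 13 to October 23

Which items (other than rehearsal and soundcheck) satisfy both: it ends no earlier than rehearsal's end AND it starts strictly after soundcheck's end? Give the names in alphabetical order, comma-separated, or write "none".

Conditions: its end is no earlier than rehearsal's end (X.end >= October 23) AND its start is strictly after soundcheck's end (X.start > October 21).
compaction: end October 18 >= October 23? ✗; start October 5 > October 21? ✗ → no.
deploy: end October 28 >= October 23? ✓; start October 22 > October 21? ✓ → yes.
design_review: end October 22 >= October 23? ✗; start October 16 > October 21? ✗ → no.
reindex: end October 26 >= October 23? ✓; start October 25 > October 21? ✓ → yes.
retro: end October 13 >= October 23? ✗; start October 9 > October 21? ✗ → no.
standup: end October 22 >= October 23? ✗; start October 17 > October 21? ✗ → no.
Result: deploy, reindex.

deploy, reindex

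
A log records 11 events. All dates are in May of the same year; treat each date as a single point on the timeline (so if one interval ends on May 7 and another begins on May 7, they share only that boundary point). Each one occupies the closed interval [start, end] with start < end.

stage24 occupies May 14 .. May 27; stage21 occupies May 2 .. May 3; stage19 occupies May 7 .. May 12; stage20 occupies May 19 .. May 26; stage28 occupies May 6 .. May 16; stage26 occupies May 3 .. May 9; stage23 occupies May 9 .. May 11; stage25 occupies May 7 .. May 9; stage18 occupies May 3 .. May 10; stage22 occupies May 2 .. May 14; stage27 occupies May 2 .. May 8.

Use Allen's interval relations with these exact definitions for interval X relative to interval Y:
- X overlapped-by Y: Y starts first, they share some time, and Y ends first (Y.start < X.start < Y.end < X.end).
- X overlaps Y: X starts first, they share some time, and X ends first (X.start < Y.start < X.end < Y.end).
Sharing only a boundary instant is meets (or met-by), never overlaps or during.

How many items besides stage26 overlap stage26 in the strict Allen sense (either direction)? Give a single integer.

Target stage26 = [May 3, May 9].
stage18 [May 3, May 10] → started-by → no.
stage19 [May 7, May 12] → overlapped-by → counts.
stage20 [May 19, May 26] → after → no.
stage21 [May 2, May 3] → meets → no.
stage22 [May 2, May 14] → contains → no.
stage23 [May 9, May 11] → met-by → no.
stage24 [May 14, May 27] → after → no.
stage25 [May 7, May 9] → finishes → no.
stage27 [May 2, May 8] → overlaps → counts.
stage28 [May 6, May 16] → overlapped-by → counts.
Total: 3.

3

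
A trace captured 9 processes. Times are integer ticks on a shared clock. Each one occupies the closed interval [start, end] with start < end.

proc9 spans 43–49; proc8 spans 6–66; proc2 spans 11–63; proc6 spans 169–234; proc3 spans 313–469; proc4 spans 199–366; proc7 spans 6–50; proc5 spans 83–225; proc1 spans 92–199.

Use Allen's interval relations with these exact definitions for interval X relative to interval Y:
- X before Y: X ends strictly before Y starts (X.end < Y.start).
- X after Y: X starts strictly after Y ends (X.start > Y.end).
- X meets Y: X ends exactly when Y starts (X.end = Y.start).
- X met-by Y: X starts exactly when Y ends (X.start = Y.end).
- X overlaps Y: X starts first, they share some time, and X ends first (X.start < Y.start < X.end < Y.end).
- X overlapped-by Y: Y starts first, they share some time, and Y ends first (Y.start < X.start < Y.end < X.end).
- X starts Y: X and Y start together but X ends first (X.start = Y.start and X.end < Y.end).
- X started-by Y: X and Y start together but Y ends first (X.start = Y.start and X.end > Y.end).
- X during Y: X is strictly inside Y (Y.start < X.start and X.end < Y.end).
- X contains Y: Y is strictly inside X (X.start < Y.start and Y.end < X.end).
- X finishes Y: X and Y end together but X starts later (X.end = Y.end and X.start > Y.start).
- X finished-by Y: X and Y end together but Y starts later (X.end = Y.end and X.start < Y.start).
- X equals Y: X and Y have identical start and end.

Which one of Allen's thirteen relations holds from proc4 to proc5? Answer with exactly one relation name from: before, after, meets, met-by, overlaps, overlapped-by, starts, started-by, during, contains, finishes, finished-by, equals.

proc4 = [199, 366]; proc5 = [83, 225].
Compare endpoints: proc4.start > proc5.start, proc4.start < proc5.end, proc4.end > proc5.start, proc4.end > proc5.end.
That pattern is 'overlapped-by'.

overlapped-by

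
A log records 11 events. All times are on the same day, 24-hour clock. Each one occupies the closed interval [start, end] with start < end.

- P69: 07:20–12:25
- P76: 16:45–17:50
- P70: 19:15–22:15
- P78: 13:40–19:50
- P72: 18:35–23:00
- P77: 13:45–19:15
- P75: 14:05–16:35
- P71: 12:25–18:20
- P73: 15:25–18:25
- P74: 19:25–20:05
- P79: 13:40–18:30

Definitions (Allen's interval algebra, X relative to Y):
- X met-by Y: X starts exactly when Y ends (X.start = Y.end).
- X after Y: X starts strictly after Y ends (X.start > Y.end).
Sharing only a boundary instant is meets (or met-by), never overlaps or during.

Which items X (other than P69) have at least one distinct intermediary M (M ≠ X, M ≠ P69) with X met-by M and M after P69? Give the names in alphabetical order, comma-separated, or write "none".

P70

Target P69 = [07:20, 12:25].
Intermediaries M with M after P69: P70, P72, P73, P74, P75, P76, P77, P78, P79.
Via P70 — items with X met-by P70: none.
Via P72 — items with X met-by P72: none.
Via P73 — items with X met-by P73: none.
Via P74 — items with X met-by P74: none.
Via P75 — items with X met-by P75: none.
Via P76 — items with X met-by P76: none.
Via P77 — items with X met-by P77: P70.
Via P78 — items with X met-by P78: none.
Via P79 — items with X met-by P79: none.
Union: P70.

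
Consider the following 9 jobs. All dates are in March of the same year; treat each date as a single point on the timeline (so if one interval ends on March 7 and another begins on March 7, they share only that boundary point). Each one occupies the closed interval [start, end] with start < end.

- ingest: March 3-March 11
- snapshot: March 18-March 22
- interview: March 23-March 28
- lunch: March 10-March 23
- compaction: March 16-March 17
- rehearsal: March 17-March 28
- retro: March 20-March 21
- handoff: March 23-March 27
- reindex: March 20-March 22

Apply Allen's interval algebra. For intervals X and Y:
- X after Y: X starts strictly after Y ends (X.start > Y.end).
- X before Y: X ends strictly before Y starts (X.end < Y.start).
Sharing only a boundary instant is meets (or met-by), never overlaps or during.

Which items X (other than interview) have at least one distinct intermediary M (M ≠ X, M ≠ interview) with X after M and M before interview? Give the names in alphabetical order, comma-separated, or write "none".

compaction, handoff, rehearsal, reindex, retro, snapshot

Target interview = [March 23, March 28].
Intermediaries M with M before interview: compaction, ingest, reindex, retro, snapshot.
Via compaction — items with X after compaction: handoff, reindex, retro, snapshot.
Via ingest — items with X after ingest: compaction, handoff, rehearsal, reindex, retro, snapshot.
Via reindex — items with X after reindex: handoff.
Via retro — items with X after retro: handoff.
Via snapshot — items with X after snapshot: handoff.
Union: compaction, handoff, rehearsal, reindex, retro, snapshot.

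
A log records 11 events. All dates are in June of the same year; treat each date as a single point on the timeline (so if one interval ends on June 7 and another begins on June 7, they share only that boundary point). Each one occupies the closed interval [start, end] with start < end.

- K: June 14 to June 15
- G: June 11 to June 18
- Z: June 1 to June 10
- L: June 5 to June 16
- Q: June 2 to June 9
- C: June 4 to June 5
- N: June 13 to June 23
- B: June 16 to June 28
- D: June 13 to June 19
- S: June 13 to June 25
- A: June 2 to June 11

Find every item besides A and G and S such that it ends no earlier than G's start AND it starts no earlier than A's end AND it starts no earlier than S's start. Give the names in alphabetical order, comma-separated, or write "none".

Conditions: its end is no earlier than G's start (X.end >= June 11) AND its start is no earlier than A's end (X.start >= June 11) AND its start is no earlier than S's start (X.start >= June 13).
B: end June 28 >= June 11? ✓; start June 16 >= June 11? ✓; start June 16 >= June 13? ✓ → yes.
C: end June 5 >= June 11? ✗; start June 4 >= June 11? ✗; start June 4 >= June 13? ✗ → no.
D: end June 19 >= June 11? ✓; start June 13 >= June 11? ✓; start June 13 >= June 13? ✓ → yes.
K: end June 15 >= June 11? ✓; start June 14 >= June 11? ✓; start June 14 >= June 13? ✓ → yes.
L: end June 16 >= June 11? ✓; start June 5 >= June 11? ✗; start June 5 >= June 13? ✗ → no.
N: end June 23 >= June 11? ✓; start June 13 >= June 11? ✓; start June 13 >= June 13? ✓ → yes.
Q: end June 9 >= June 11? ✗; start June 2 >= June 11? ✗; start June 2 >= June 13? ✗ → no.
Z: end June 10 >= June 11? ✗; start June 1 >= June 11? ✗; start June 1 >= June 13? ✗ → no.
Result: B, D, K, N.

B, D, K, N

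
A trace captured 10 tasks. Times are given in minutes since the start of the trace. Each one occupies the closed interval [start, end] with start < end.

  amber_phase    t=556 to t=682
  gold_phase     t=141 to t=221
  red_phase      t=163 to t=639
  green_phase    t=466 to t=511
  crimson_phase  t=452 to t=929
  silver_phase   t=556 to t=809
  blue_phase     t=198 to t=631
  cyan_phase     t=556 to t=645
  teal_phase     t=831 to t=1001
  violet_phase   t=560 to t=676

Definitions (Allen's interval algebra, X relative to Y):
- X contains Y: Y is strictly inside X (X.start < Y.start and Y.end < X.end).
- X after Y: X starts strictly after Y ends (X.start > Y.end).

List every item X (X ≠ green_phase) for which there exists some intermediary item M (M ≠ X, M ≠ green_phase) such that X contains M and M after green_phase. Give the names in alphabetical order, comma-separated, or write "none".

Target green_phase = [t=466, t=511].
Intermediaries M with M after green_phase: amber_phase, cyan_phase, silver_phase, teal_phase, violet_phase.
Via amber_phase — items with X contains amber_phase: crimson_phase.
Via cyan_phase — items with X contains cyan_phase: crimson_phase.
Via silver_phase — items with X contains silver_phase: crimson_phase.
Via teal_phase — items with X contains teal_phase: none.
Via violet_phase — items with X contains violet_phase: amber_phase, crimson_phase, silver_phase.
Union: amber_phase, crimson_phase, silver_phase.

amber_phase, crimson_phase, silver_phase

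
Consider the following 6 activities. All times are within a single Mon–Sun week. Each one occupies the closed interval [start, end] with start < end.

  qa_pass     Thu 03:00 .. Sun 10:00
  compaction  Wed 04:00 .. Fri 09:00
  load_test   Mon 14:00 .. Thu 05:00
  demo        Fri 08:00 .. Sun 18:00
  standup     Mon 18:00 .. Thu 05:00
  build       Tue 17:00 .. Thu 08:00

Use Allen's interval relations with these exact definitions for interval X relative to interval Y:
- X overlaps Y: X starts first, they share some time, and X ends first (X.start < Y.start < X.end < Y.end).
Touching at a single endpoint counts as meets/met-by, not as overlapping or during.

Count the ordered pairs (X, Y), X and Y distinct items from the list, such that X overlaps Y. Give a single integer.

Checking all 30 ordered pairs for relation 'overlaps'; matching pairs in alphabetical order:
(build, compaction): build overlaps compaction ✓
(build, qa_pass): build overlaps qa_pass ✓
(compaction, demo): compaction overlaps demo ✓
(compaction, qa_pass): compaction overlaps qa_pass ✓
(load_test, build): load_test overlaps build ✓
(load_test, compaction): load_test overlaps compaction ✓
(load_test, qa_pass): load_test overlaps qa_pass ✓
(qa_pass, demo): qa_pass overlaps demo ✓
(standup, build): standup overlaps build ✓
(standup, compaction): standup overlaps compaction ✓
(standup, qa_pass): standup overlaps qa_pass ✓
Count: 11.

11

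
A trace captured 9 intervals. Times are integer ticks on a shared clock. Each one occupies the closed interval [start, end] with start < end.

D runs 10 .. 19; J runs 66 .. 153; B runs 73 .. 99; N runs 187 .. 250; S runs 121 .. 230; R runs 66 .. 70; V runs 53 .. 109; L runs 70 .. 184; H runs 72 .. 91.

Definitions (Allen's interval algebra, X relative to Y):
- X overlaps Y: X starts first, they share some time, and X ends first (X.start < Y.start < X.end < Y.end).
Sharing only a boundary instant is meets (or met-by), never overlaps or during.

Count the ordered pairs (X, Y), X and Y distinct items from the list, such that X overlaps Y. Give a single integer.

Checking all 72 ordered pairs for relation 'overlaps'; matching pairs in alphabetical order:
(H, B): H overlaps B ✓
(J, L): J overlaps L ✓
(J, S): J overlaps S ✓
(L, S): L overlaps S ✓
(S, N): S overlaps N ✓
(V, J): V overlaps J ✓
(V, L): V overlaps L ✓
Count: 7.

7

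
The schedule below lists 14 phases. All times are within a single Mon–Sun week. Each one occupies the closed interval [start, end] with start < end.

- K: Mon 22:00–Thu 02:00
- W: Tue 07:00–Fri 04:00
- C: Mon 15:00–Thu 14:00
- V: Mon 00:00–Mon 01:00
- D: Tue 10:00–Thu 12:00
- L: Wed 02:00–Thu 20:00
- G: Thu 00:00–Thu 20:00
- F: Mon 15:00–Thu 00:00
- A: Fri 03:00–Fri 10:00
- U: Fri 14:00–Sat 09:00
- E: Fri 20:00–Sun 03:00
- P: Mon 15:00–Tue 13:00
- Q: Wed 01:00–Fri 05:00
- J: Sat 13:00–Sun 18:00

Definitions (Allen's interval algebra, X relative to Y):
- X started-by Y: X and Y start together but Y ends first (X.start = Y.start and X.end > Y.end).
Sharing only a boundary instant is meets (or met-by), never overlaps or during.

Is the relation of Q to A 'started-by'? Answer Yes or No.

Q = [Wed 01:00, Fri 05:00], A = [Fri 03:00, Fri 10:00].
Actual relation of Q to A: overlaps.
Asked whether 'started-by' holds → No.

No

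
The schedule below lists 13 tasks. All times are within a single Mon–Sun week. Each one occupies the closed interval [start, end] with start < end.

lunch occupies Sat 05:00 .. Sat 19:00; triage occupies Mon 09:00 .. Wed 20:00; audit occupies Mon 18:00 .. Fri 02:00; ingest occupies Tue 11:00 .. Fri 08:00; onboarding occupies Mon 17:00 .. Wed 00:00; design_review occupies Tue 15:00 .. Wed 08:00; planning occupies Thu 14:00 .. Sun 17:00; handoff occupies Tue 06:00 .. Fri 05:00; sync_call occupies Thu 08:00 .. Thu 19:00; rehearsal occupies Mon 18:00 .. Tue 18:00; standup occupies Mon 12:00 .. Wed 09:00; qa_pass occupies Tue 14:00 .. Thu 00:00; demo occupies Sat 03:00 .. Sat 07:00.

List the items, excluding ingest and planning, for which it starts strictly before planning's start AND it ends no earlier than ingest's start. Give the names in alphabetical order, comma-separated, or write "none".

audit, design_review, handoff, onboarding, qa_pass, rehearsal, standup, sync_call, triage

Conditions: its start is strictly before planning's start (X.start < Thu 14:00) AND its end is no earlier than ingest's start (X.end >= Tue 11:00).
audit: start Mon 18:00 < Thu 14:00? ✓; end Fri 02:00 >= Tue 11:00? ✓ → yes.
demo: start Sat 03:00 < Thu 14:00? ✗; end Sat 07:00 >= Tue 11:00? ✓ → no.
design_review: start Tue 15:00 < Thu 14:00? ✓; end Wed 08:00 >= Tue 11:00? ✓ → yes.
handoff: start Tue 06:00 < Thu 14:00? ✓; end Fri 05:00 >= Tue 11:00? ✓ → yes.
lunch: start Sat 05:00 < Thu 14:00? ✗; end Sat 19:00 >= Tue 11:00? ✓ → no.
onboarding: start Mon 17:00 < Thu 14:00? ✓; end Wed 00:00 >= Tue 11:00? ✓ → yes.
qa_pass: start Tue 14:00 < Thu 14:00? ✓; end Thu 00:00 >= Tue 11:00? ✓ → yes.
rehearsal: start Mon 18:00 < Thu 14:00? ✓; end Tue 18:00 >= Tue 11:00? ✓ → yes.
standup: start Mon 12:00 < Thu 14:00? ✓; end Wed 09:00 >= Tue 11:00? ✓ → yes.
sync_call: start Thu 08:00 < Thu 14:00? ✓; end Thu 19:00 >= Tue 11:00? ✓ → yes.
triage: start Mon 09:00 < Thu 14:00? ✓; end Wed 20:00 >= Tue 11:00? ✓ → yes.
Result: audit, design_review, handoff, onboarding, qa_pass, rehearsal, standup, sync_call, triage.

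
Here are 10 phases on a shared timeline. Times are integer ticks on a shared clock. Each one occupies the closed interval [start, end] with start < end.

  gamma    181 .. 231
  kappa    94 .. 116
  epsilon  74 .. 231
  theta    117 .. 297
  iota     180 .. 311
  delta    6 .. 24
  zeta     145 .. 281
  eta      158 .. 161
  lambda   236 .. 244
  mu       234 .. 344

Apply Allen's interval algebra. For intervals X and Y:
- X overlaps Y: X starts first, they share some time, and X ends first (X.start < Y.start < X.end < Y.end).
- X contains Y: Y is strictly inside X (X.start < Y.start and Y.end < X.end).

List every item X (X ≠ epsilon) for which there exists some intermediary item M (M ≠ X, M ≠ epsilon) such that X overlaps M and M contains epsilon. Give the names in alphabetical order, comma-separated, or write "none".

none

Target epsilon = [74, 231].
Intermediaries M with M contains epsilon: none.
Union: none.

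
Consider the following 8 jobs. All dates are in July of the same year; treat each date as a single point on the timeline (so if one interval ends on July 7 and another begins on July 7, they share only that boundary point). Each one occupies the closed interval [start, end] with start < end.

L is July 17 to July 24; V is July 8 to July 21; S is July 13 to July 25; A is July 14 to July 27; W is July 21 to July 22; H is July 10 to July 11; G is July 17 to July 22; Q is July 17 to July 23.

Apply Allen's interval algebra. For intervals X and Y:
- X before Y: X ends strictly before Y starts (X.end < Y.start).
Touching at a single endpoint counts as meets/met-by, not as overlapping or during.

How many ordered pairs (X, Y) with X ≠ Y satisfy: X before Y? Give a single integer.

Checking all 56 ordered pairs for relation 'before'; matching pairs in alphabetical order:
(H, A): H before A ✓
(H, G): H before G ✓
(H, L): H before L ✓
(H, Q): H before Q ✓
(H, S): H before S ✓
(H, W): H before W ✓
Count: 6.

6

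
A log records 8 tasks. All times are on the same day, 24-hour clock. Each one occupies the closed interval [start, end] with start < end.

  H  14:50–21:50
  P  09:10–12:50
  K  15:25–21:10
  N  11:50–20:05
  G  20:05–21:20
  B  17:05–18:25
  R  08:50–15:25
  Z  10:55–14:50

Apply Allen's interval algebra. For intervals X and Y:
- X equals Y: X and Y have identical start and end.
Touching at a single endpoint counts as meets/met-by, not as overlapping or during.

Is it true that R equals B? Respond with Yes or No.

R = [08:50, 15:25], B = [17:05, 18:25].
Actual relation of R to B: before.
Asked whether 'equals' holds → No.

No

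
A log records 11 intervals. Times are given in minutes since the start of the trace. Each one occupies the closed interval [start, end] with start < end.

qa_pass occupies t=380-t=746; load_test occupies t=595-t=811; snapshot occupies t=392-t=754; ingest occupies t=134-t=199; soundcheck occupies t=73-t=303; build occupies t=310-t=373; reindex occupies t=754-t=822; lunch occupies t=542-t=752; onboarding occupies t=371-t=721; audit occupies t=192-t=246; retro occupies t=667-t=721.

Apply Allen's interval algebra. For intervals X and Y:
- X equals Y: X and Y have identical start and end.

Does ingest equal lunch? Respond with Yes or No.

ingest = [t=134, t=199], lunch = [t=542, t=752].
Actual relation of ingest to lunch: before.
Asked whether 'equals' holds → No.

No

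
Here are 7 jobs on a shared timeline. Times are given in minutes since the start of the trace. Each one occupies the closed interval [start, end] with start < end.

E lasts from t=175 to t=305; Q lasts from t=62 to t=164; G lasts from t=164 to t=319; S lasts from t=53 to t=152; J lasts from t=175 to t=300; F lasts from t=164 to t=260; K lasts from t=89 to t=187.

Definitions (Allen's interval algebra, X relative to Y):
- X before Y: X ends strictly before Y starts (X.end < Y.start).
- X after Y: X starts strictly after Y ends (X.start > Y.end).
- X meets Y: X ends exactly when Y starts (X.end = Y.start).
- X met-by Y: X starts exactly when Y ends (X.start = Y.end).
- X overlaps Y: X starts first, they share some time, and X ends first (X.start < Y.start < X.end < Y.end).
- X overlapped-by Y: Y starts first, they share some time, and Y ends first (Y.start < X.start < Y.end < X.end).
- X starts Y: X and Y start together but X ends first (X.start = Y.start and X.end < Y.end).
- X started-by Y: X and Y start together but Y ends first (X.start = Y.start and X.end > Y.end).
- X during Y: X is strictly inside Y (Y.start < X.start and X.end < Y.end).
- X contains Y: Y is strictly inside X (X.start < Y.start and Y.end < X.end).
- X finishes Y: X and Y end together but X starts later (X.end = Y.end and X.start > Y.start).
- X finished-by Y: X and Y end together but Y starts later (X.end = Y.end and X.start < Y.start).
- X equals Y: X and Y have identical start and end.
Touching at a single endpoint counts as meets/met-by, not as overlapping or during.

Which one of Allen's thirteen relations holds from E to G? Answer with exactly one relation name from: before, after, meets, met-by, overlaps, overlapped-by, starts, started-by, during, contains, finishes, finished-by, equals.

E = [t=175, t=305]; G = [t=164, t=319].
Compare endpoints: E.start > G.start, E.start < G.end, E.end > G.start, E.end < G.end.
That pattern is 'during'.

during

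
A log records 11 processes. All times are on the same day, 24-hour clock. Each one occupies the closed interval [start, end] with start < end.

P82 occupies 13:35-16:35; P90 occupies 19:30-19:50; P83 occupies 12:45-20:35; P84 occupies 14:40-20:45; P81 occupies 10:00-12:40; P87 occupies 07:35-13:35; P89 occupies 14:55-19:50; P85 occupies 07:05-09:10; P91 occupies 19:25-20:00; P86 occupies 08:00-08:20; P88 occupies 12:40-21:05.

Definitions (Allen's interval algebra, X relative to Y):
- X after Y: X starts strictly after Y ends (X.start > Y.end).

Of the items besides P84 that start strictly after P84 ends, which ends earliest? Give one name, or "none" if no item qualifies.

none

Target P84 = [14:40, 20:45].
P81 [10:00, 12:40] → before → excluded.
P82 [13:35, 16:35] → overlaps → excluded.
P83 [12:45, 20:35] → overlaps → excluded.
P85 [07:05, 09:10] → before → excluded.
P86 [08:00, 08:20] → before → excluded.
P87 [07:35, 13:35] → before → excluded.
P88 [12:40, 21:05] → contains → excluded.
P89 [14:55, 19:50] → during → excluded.
P90 [19:30, 19:50] → during → excluded.
P91 [19:25, 20:00] → during → excluded.
No candidates → none.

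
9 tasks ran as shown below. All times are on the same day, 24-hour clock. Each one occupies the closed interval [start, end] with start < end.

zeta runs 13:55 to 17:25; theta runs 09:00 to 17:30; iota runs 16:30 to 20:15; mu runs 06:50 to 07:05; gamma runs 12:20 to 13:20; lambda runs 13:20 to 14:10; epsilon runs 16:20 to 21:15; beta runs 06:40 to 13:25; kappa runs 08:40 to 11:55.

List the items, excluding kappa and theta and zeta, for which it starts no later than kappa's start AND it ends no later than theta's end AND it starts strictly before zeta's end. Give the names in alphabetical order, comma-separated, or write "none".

Conditions: its start is no later than kappa's start (X.start <= 08:40) AND its end is no later than theta's end (X.end <= 17:30) AND its start is strictly before zeta's end (X.start < 17:25).
beta: start 06:40 <= 08:40? ✓; end 13:25 <= 17:30? ✓; start 06:40 < 17:25? ✓ → yes.
epsilon: start 16:20 <= 08:40? ✗; end 21:15 <= 17:30? ✗; start 16:20 < 17:25? ✓ → no.
gamma: start 12:20 <= 08:40? ✗; end 13:20 <= 17:30? ✓; start 12:20 < 17:25? ✓ → no.
iota: start 16:30 <= 08:40? ✗; end 20:15 <= 17:30? ✗; start 16:30 < 17:25? ✓ → no.
lambda: start 13:20 <= 08:40? ✗; end 14:10 <= 17:30? ✓; start 13:20 < 17:25? ✓ → no.
mu: start 06:50 <= 08:40? ✓; end 07:05 <= 17:30? ✓; start 06:50 < 17:25? ✓ → yes.
Result: beta, mu.

beta, mu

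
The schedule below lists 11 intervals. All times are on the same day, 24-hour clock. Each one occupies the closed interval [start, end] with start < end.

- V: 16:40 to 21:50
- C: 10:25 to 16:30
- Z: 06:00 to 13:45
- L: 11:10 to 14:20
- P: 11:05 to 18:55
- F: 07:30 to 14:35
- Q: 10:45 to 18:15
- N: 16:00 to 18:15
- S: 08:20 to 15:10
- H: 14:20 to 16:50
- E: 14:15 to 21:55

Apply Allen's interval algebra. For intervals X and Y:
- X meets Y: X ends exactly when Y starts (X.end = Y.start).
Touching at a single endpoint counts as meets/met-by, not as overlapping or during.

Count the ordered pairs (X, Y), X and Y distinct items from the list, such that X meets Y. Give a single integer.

Checking all 110 ordered pairs for relation 'meets'; matching pairs in alphabetical order:
(L, H): L meets H ✓
Count: 1.

1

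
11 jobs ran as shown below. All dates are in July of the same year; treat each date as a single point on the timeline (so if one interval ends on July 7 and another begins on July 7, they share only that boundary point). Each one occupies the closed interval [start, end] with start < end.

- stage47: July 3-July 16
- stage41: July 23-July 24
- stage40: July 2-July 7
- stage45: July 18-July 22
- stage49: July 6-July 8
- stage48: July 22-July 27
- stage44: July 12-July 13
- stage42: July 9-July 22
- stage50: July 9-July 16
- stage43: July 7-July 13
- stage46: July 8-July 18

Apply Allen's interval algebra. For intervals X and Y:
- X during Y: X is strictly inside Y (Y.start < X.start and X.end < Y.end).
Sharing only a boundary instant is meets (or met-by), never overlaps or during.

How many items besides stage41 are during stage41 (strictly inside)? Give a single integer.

Target stage41 = [July 23, July 24].
stage40 [July 2, July 7] → before → no.
stage42 [July 9, July 22] → before → no.
stage43 [July 7, July 13] → before → no.
stage44 [July 12, July 13] → before → no.
stage45 [July 18, July 22] → before → no.
stage46 [July 8, July 18] → before → no.
stage47 [July 3, July 16] → before → no.
stage48 [July 22, July 27] → contains → no.
stage49 [July 6, July 8] → before → no.
stage50 [July 9, July 16] → before → no.
Total: 0.

0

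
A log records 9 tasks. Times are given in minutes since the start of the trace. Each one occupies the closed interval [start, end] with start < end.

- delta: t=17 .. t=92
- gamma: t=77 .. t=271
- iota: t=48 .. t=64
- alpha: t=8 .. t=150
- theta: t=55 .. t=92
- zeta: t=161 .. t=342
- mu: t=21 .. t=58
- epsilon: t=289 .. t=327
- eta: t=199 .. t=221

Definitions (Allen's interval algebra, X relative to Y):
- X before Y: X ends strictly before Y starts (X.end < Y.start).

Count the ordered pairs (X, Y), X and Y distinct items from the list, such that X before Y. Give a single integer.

19

Checking all 72 ordered pairs for relation 'before'; matching pairs in alphabetical order:
(alpha, epsilon): alpha before epsilon ✓
(alpha, eta): alpha before eta ✓
(alpha, zeta): alpha before zeta ✓
(delta, epsilon): delta before epsilon ✓
(delta, eta): delta before eta ✓
(delta, zeta): delta before zeta ✓
(eta, epsilon): eta before epsilon ✓
(gamma, epsilon): gamma before epsilon ✓
(iota, epsilon): iota before epsilon ✓
(iota, eta): iota before eta ✓
(iota, gamma): iota before gamma ✓
(iota, zeta): iota before zeta ✓
(mu, epsilon): mu before epsilon ✓
(mu, eta): mu before eta ✓
(mu, gamma): mu before gamma ✓
(mu, zeta): mu before zeta ✓
(theta, epsilon): theta before epsilon ✓
(theta, eta): theta before eta ✓
(theta, zeta): theta before zeta ✓
Count: 19.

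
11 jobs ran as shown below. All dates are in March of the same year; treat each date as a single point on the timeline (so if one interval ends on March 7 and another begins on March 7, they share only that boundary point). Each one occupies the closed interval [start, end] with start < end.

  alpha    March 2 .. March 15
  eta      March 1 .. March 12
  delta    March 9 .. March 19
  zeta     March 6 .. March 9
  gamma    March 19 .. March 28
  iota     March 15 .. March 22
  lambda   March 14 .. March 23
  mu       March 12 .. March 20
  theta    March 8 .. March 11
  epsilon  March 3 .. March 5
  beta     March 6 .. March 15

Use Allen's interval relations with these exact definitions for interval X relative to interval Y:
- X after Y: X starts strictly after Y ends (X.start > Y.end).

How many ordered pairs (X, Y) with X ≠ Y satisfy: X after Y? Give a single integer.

Checking all 110 ordered pairs for relation 'after'; matching pairs in alphabetical order:
(beta, epsilon): beta after epsilon ✓
(delta, epsilon): delta after epsilon ✓
(gamma, alpha): gamma after alpha ✓
(gamma, beta): gamma after beta ✓
(gamma, epsilon): gamma after epsilon ✓
(gamma, eta): gamma after eta ✓
(gamma, theta): gamma after theta ✓
(gamma, zeta): gamma after zeta ✓
(iota, epsilon): iota after epsilon ✓
(iota, eta): iota after eta ✓
(iota, theta): iota after theta ✓
(iota, zeta): iota after zeta ✓
(lambda, epsilon): lambda after epsilon ✓
(lambda, eta): lambda after eta ✓
(lambda, theta): lambda after theta ✓
(lambda, zeta): lambda after zeta ✓
(mu, epsilon): mu after epsilon ✓
(mu, theta): mu after theta ✓
(mu, zeta): mu after zeta ✓
(theta, epsilon): theta after epsilon ✓
(zeta, epsilon): zeta after epsilon ✓
Count: 21.

21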